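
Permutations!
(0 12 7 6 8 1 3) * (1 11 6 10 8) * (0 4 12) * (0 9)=(0 9)(1 3 4 12 7 10 8 11 6)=[9, 3, 2, 4, 12, 5, 1, 10, 11, 0, 8, 6, 7]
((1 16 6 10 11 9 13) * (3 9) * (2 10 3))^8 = ((1 16 6 3 9 13)(2 10 11))^8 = (1 6 9)(2 11 10)(3 13 16)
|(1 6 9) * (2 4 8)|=|(1 6 9)(2 4 8)|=3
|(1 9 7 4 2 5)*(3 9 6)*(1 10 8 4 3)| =30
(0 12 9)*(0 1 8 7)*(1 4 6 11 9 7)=(0 12 7)(1 8)(4 6 11 9)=[12, 8, 2, 3, 6, 5, 11, 0, 1, 4, 10, 9, 7]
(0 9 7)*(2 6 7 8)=(0 9 8 2 6 7)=[9, 1, 6, 3, 4, 5, 7, 0, 2, 8]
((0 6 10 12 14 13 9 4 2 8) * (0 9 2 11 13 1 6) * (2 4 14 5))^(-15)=(1 12 8)(2 14 10)(5 9 6)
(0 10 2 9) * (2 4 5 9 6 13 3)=(0 10 4 5 9)(2 6 13 3)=[10, 1, 6, 2, 5, 9, 13, 7, 8, 0, 4, 11, 12, 3]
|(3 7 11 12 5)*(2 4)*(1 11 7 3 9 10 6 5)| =|(1 11 12)(2 4)(5 9 10 6)| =12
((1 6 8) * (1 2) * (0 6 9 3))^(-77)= (9)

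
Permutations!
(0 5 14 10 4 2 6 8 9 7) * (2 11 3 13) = (0 5 14 10 4 11 3 13 2 6 8 9 7) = [5, 1, 6, 13, 11, 14, 8, 0, 9, 7, 4, 3, 12, 2, 10]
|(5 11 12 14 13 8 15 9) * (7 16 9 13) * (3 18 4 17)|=84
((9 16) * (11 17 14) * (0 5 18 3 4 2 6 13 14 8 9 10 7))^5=(0 2 17 7 4 11 10 3 14 16 18 13 9 5 6 8)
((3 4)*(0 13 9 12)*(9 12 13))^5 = ((0 9 13 12)(3 4))^5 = (0 9 13 12)(3 4)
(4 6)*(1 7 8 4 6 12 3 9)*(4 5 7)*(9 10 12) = (1 4 9)(3 10 12)(5 7 8) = [0, 4, 2, 10, 9, 7, 6, 8, 5, 1, 12, 11, 3]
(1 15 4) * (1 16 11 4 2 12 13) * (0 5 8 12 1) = (0 5 8 12 13)(1 15 2)(4 16 11) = [5, 15, 1, 3, 16, 8, 6, 7, 12, 9, 10, 4, 13, 0, 14, 2, 11]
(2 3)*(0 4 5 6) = (0 4 5 6)(2 3) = [4, 1, 3, 2, 5, 6, 0]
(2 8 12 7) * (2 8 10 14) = [0, 1, 10, 3, 4, 5, 6, 8, 12, 9, 14, 11, 7, 13, 2] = (2 10 14)(7 8 12)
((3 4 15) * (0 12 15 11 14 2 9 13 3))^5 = (0 15 12)(2 11 3 9 14 4 13)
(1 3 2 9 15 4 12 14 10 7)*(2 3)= [0, 2, 9, 3, 12, 5, 6, 1, 8, 15, 7, 11, 14, 13, 10, 4]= (1 2 9 15 4 12 14 10 7)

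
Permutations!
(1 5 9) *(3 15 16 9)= (1 5 3 15 16 9)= [0, 5, 2, 15, 4, 3, 6, 7, 8, 1, 10, 11, 12, 13, 14, 16, 9]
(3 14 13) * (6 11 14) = (3 6 11 14 13) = [0, 1, 2, 6, 4, 5, 11, 7, 8, 9, 10, 14, 12, 3, 13]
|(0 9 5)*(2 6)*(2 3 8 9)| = 7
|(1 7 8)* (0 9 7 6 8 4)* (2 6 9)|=8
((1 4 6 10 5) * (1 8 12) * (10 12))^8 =(12)(5 10 8)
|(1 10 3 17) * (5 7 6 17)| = 7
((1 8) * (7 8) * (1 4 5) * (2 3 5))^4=((1 7 8 4 2 3 5))^4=(1 2 7 3 8 5 4)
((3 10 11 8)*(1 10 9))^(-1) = ((1 10 11 8 3 9))^(-1) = (1 9 3 8 11 10)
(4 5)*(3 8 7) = (3 8 7)(4 5) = [0, 1, 2, 8, 5, 4, 6, 3, 7]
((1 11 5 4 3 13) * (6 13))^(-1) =((1 11 5 4 3 6 13))^(-1) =(1 13 6 3 4 5 11)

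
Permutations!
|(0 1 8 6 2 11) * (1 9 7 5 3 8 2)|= 10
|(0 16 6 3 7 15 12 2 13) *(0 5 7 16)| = 6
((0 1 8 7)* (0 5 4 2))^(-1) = (0 2 4 5 7 8 1)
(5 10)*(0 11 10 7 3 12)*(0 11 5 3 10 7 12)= (0 5 12 11 7 10 3)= [5, 1, 2, 0, 4, 12, 6, 10, 8, 9, 3, 7, 11]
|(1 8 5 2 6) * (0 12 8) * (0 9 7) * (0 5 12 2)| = 14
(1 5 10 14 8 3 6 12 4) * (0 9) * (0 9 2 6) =[2, 5, 6, 0, 1, 10, 12, 7, 3, 9, 14, 11, 4, 13, 8] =(0 2 6 12 4 1 5 10 14 8 3)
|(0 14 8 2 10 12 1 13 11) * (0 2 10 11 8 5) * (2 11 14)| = 20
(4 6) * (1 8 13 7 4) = (1 8 13 7 4 6) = [0, 8, 2, 3, 6, 5, 1, 4, 13, 9, 10, 11, 12, 7]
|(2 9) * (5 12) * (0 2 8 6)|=10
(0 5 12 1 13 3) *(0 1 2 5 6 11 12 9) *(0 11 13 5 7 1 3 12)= (0 6 13 12 2 7 1 5 9 11)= [6, 5, 7, 3, 4, 9, 13, 1, 8, 11, 10, 0, 2, 12]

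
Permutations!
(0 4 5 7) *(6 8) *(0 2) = (0 4 5 7 2)(6 8) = [4, 1, 0, 3, 5, 7, 8, 2, 6]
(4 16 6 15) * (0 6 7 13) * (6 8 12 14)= (0 8 12 14 6 15 4 16 7 13)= [8, 1, 2, 3, 16, 5, 15, 13, 12, 9, 10, 11, 14, 0, 6, 4, 7]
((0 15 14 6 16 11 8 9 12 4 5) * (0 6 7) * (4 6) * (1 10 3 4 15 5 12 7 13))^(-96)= (16)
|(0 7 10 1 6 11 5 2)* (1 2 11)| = |(0 7 10 2)(1 6)(5 11)| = 4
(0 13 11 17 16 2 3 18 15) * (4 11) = (0 13 4 11 17 16 2 3 18 15) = [13, 1, 3, 18, 11, 5, 6, 7, 8, 9, 10, 17, 12, 4, 14, 0, 2, 16, 15]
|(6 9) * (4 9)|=|(4 9 6)|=3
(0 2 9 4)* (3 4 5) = (0 2 9 5 3 4) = [2, 1, 9, 4, 0, 3, 6, 7, 8, 5]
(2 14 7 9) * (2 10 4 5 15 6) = (2 14 7 9 10 4 5 15 6) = [0, 1, 14, 3, 5, 15, 2, 9, 8, 10, 4, 11, 12, 13, 7, 6]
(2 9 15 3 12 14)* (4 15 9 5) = (2 5 4 15 3 12 14) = [0, 1, 5, 12, 15, 4, 6, 7, 8, 9, 10, 11, 14, 13, 2, 3]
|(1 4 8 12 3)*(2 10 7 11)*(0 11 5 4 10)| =|(0 11 2)(1 10 7 5 4 8 12 3)| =24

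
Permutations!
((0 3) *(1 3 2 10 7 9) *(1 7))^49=(0 3 1 10 2)(7 9)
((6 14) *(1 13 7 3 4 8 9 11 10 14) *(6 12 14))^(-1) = ((1 13 7 3 4 8 9 11 10 6)(12 14))^(-1) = (1 6 10 11 9 8 4 3 7 13)(12 14)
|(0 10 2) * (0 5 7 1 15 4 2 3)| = 6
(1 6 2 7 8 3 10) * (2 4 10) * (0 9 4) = (0 9 4 10 1 6)(2 7 8 3) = [9, 6, 7, 2, 10, 5, 0, 8, 3, 4, 1]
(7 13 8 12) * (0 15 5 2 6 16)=(0 15 5 2 6 16)(7 13 8 12)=[15, 1, 6, 3, 4, 2, 16, 13, 12, 9, 10, 11, 7, 8, 14, 5, 0]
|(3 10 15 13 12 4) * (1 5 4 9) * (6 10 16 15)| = 18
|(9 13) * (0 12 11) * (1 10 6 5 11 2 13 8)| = |(0 12 2 13 9 8 1 10 6 5 11)| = 11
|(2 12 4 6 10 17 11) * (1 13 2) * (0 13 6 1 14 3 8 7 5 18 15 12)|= 42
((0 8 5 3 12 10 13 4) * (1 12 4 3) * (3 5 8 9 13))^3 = ((0 9 13 5 1 12 10 3 4))^3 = (0 5 10)(1 3 9)(4 13 12)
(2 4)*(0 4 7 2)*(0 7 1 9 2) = (0 4 7)(1 9 2) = [4, 9, 1, 3, 7, 5, 6, 0, 8, 2]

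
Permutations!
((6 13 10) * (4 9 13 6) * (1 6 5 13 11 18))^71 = (1 18 11 9 4 10 13 5 6)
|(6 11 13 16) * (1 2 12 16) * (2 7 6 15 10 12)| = 20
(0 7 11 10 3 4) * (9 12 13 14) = (0 7 11 10 3 4)(9 12 13 14) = [7, 1, 2, 4, 0, 5, 6, 11, 8, 12, 3, 10, 13, 14, 9]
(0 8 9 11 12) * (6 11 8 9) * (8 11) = (0 9 11 12)(6 8) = [9, 1, 2, 3, 4, 5, 8, 7, 6, 11, 10, 12, 0]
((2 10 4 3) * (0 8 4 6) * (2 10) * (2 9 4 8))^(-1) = ((0 2 9 4 3 10 6))^(-1) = (0 6 10 3 4 9 2)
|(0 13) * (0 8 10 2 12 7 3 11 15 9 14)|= 12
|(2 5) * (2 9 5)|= |(5 9)|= 2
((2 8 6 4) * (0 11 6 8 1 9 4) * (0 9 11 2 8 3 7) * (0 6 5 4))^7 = ((0 2 1 11 5 4 8 3 7 6 9))^7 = (0 3 11 9 8 1 6 4 2 7 5)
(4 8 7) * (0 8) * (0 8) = [0, 1, 2, 3, 8, 5, 6, 4, 7] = (4 8 7)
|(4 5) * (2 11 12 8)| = |(2 11 12 8)(4 5)| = 4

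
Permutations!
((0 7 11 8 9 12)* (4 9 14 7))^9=((0 4 9 12)(7 11 8 14))^9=(0 4 9 12)(7 11 8 14)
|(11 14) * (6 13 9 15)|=|(6 13 9 15)(11 14)|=4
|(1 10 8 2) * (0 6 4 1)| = |(0 6 4 1 10 8 2)| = 7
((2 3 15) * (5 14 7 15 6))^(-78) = (2 15 7 14 5 6 3)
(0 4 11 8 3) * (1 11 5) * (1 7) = (0 4 5 7 1 11 8 3) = [4, 11, 2, 0, 5, 7, 6, 1, 3, 9, 10, 8]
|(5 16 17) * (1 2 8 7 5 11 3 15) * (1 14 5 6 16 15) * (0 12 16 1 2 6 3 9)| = 12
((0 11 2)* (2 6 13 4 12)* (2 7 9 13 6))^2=(0 2 11)(4 7 13 12 9)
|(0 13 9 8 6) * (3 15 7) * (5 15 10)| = |(0 13 9 8 6)(3 10 5 15 7)| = 5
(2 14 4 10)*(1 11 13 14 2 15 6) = (1 11 13 14 4 10 15 6) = [0, 11, 2, 3, 10, 5, 1, 7, 8, 9, 15, 13, 12, 14, 4, 6]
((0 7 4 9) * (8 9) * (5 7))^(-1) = (0 9 8 4 7 5)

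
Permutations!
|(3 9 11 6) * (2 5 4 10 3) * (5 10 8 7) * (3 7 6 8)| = |(2 10 7 5 4 3 9 11 8 6)| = 10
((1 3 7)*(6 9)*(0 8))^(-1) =((0 8)(1 3 7)(6 9))^(-1) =(0 8)(1 7 3)(6 9)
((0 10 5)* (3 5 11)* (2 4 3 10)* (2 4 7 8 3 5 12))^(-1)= (0 5 4)(2 12 3 8 7)(10 11)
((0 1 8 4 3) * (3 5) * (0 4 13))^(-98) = (0 8)(1 13)(3 4 5)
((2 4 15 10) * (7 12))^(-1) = (2 10 15 4)(7 12) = ((2 4 15 10)(7 12))^(-1)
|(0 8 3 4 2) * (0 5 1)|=|(0 8 3 4 2 5 1)|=7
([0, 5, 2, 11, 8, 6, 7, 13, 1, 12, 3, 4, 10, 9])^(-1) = [0, 8, 2, 10, 11, 1, 5, 6, 4, 13, 12, 3, 9, 7]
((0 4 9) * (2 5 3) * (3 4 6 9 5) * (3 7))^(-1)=((0 6 9)(2 7 3)(4 5))^(-1)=(0 9 6)(2 3 7)(4 5)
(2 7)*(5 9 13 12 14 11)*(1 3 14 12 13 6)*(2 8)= (1 3 14 11 5 9 6)(2 7 8)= [0, 3, 7, 14, 4, 9, 1, 8, 2, 6, 10, 5, 12, 13, 11]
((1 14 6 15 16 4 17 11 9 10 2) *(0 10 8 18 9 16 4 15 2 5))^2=(0 5 10)(1 6)(2 14)(4 11 15 17 16)(8 9 18)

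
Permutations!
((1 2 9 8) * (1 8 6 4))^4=(1 4 6 9 2)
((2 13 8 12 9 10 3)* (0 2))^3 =((0 2 13 8 12 9 10 3))^3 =(0 8 10 2 12 3 13 9)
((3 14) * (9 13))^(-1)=(3 14)(9 13)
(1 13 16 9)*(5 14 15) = [0, 13, 2, 3, 4, 14, 6, 7, 8, 1, 10, 11, 12, 16, 15, 5, 9] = (1 13 16 9)(5 14 15)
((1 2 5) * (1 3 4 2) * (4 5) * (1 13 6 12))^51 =(1 12 6 13)(2 4)(3 5)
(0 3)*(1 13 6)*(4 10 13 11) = [3, 11, 2, 0, 10, 5, 1, 7, 8, 9, 13, 4, 12, 6] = (0 3)(1 11 4 10 13 6)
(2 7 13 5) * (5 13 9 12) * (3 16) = (2 7 9 12 5)(3 16) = [0, 1, 7, 16, 4, 2, 6, 9, 8, 12, 10, 11, 5, 13, 14, 15, 3]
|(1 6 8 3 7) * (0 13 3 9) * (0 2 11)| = |(0 13 3 7 1 6 8 9 2 11)| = 10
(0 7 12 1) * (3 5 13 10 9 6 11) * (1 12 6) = (0 7 6 11 3 5 13 10 9 1) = [7, 0, 2, 5, 4, 13, 11, 6, 8, 1, 9, 3, 12, 10]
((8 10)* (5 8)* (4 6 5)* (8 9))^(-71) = (4 6 5 9 8 10)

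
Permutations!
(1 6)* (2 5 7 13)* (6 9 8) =[0, 9, 5, 3, 4, 7, 1, 13, 6, 8, 10, 11, 12, 2] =(1 9 8 6)(2 5 7 13)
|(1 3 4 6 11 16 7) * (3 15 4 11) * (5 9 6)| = 10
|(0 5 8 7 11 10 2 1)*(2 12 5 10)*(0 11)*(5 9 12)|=|(0 10 5 8 7)(1 11 2)(9 12)|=30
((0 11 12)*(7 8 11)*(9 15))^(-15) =(9 15)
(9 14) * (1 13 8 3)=(1 13 8 3)(9 14)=[0, 13, 2, 1, 4, 5, 6, 7, 3, 14, 10, 11, 12, 8, 9]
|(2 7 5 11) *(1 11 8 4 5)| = 12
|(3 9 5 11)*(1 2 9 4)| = 7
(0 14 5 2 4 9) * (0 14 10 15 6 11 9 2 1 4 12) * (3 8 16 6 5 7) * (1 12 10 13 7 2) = (0 13 7 3 8 16 6 11 9 14 2 10 15 5 12)(1 4) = [13, 4, 10, 8, 1, 12, 11, 3, 16, 14, 15, 9, 0, 7, 2, 5, 6]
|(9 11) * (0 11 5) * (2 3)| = 4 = |(0 11 9 5)(2 3)|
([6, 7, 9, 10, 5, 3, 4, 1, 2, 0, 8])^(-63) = (10)(1 7)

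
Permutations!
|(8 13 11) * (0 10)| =|(0 10)(8 13 11)| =6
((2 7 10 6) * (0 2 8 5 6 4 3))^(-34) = (0 7 4)(2 10 3)(5 8 6)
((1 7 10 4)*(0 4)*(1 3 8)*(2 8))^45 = ((0 4 3 2 8 1 7 10))^45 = (0 1 3 10 8 4 7 2)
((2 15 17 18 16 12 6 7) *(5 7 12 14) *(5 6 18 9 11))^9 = (2 17 11 7 15 9 5)(6 14 16 18 12) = ((2 15 17 9 11 5 7)(6 12 18 16 14))^9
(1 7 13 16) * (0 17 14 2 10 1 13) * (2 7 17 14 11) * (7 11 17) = [14, 7, 10, 3, 4, 5, 6, 0, 8, 9, 1, 2, 12, 16, 11, 15, 13, 17] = (17)(0 14 11 2 10 1 7)(13 16)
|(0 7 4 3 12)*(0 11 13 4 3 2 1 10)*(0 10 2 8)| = |(0 7 3 12 11 13 4 8)(1 2)| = 8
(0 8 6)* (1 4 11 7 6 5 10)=(0 8 5 10 1 4 11 7 6)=[8, 4, 2, 3, 11, 10, 0, 6, 5, 9, 1, 7]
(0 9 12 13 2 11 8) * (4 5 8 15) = (0 9 12 13 2 11 15 4 5 8) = [9, 1, 11, 3, 5, 8, 6, 7, 0, 12, 10, 15, 13, 2, 14, 4]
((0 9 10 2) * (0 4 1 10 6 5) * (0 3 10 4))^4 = (0 3 9 10 6 2 5)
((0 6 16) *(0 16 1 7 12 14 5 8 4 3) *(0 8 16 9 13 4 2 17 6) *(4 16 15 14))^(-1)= ((1 7 12 4 3 8 2 17 6)(5 15 14)(9 13 16))^(-1)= (1 6 17 2 8 3 4 12 7)(5 14 15)(9 16 13)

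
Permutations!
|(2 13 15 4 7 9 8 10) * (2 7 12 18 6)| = 28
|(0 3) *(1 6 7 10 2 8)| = 6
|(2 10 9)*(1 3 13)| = |(1 3 13)(2 10 9)| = 3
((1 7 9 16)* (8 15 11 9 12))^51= (1 8 9 7 15 16 12 11)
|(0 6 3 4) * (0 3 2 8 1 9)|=|(0 6 2 8 1 9)(3 4)|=6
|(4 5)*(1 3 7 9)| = 4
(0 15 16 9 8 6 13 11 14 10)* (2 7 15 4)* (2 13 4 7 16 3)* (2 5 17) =(0 7 15 3 5 17 2 16 9 8 6 4 13 11 14 10) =[7, 1, 16, 5, 13, 17, 4, 15, 6, 8, 0, 14, 12, 11, 10, 3, 9, 2]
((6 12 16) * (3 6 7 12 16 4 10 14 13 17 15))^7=((3 6 16 7 12 4 10 14 13 17 15))^7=(3 14 7 15 10 16 17 4 6 13 12)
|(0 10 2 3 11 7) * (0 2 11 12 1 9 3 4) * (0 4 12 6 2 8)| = 30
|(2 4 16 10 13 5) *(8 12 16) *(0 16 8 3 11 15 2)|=|(0 16 10 13 5)(2 4 3 11 15)(8 12)|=10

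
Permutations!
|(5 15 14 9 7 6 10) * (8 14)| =|(5 15 8 14 9 7 6 10)| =8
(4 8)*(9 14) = [0, 1, 2, 3, 8, 5, 6, 7, 4, 14, 10, 11, 12, 13, 9] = (4 8)(9 14)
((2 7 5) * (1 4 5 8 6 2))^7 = ((1 4 5)(2 7 8 6))^7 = (1 4 5)(2 6 8 7)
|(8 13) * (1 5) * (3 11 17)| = 6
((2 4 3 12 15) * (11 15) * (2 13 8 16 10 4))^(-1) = (3 4 10 16 8 13 15 11 12) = ((3 12 11 15 13 8 16 10 4))^(-1)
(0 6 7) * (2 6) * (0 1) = [2, 0, 6, 3, 4, 5, 7, 1] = (0 2 6 7 1)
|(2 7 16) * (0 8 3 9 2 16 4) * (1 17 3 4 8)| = |(0 1 17 3 9 2 7 8 4)| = 9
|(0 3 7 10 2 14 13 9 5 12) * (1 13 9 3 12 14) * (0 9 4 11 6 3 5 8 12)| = |(1 13 5 14 4 11 6 3 7 10 2)(8 12 9)| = 33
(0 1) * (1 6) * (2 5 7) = [6, 0, 5, 3, 4, 7, 1, 2] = (0 6 1)(2 5 7)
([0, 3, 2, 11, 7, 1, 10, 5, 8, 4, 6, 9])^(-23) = (1 7 9 3 5 4 11)(6 10)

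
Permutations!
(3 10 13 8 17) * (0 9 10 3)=(0 9 10 13 8 17)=[9, 1, 2, 3, 4, 5, 6, 7, 17, 10, 13, 11, 12, 8, 14, 15, 16, 0]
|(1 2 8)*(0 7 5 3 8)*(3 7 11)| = 6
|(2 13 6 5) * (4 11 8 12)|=|(2 13 6 5)(4 11 8 12)|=4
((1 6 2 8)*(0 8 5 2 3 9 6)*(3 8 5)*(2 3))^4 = (0 6 5 8 3 1 9) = ((0 5 3 9 6 8 1))^4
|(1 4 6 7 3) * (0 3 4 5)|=|(0 3 1 5)(4 6 7)|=12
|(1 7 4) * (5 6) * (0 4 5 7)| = 3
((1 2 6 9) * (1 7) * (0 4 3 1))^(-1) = ((0 4 3 1 2 6 9 7))^(-1) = (0 7 9 6 2 1 3 4)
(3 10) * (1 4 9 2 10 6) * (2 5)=(1 4 9 5 2 10 3 6)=[0, 4, 10, 6, 9, 2, 1, 7, 8, 5, 3]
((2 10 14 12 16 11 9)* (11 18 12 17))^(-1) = ((2 10 14 17 11 9)(12 16 18))^(-1) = (2 9 11 17 14 10)(12 18 16)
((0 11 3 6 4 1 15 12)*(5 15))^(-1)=(0 12 15 5 1 4 6 3 11)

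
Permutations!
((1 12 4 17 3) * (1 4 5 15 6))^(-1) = ((1 12 5 15 6)(3 4 17))^(-1) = (1 6 15 5 12)(3 17 4)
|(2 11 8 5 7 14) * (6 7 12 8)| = |(2 11 6 7 14)(5 12 8)| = 15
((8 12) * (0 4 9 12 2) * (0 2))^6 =((0 4 9 12 8))^6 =(0 4 9 12 8)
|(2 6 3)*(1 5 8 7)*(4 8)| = 15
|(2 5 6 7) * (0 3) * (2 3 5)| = |(0 5 6 7 3)| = 5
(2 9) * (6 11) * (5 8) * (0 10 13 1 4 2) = (0 10 13 1 4 2 9)(5 8)(6 11) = [10, 4, 9, 3, 2, 8, 11, 7, 5, 0, 13, 6, 12, 1]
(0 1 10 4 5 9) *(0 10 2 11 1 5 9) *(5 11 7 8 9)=[11, 2, 7, 3, 5, 0, 6, 8, 9, 10, 4, 1]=(0 11 1 2 7 8 9 10 4 5)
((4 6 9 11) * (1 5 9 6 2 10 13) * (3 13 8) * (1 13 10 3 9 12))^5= ((13)(1 5 12)(2 3 10 8 9 11 4))^5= (13)(1 12 5)(2 11 8 3 4 9 10)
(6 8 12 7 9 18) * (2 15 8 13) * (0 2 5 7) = [2, 1, 15, 3, 4, 7, 13, 9, 12, 18, 10, 11, 0, 5, 14, 8, 16, 17, 6] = (0 2 15 8 12)(5 7 9 18 6 13)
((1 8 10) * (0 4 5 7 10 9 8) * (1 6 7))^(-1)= (0 1 5 4)(6 10 7)(8 9)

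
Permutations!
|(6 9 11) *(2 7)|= 6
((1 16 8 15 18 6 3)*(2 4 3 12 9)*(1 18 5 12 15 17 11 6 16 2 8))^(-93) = (1 3)(2 18)(4 16)(5 8 6 12 17 15 9 11)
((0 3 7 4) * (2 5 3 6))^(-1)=(0 4 7 3 5 2 6)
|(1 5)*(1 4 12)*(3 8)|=|(1 5 4 12)(3 8)|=4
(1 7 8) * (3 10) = (1 7 8)(3 10) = [0, 7, 2, 10, 4, 5, 6, 8, 1, 9, 3]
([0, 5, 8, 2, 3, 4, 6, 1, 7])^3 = (1 3 7 4 8 5 2)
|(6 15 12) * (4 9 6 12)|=|(4 9 6 15)|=4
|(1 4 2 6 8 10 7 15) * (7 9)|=|(1 4 2 6 8 10 9 7 15)|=9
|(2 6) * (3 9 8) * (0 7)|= 6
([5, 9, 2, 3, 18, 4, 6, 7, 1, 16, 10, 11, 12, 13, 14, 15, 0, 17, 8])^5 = (0 1 4 16 8 5 9 18)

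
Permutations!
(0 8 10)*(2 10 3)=(0 8 3 2 10)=[8, 1, 10, 2, 4, 5, 6, 7, 3, 9, 0]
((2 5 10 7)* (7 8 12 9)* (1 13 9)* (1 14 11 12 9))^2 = (2 10 9)(5 8 7)(11 14 12) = ((1 13)(2 5 10 8 9 7)(11 12 14))^2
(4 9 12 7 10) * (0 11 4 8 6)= [11, 1, 2, 3, 9, 5, 0, 10, 6, 12, 8, 4, 7]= (0 11 4 9 12 7 10 8 6)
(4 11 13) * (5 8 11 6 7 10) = (4 6 7 10 5 8 11 13) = [0, 1, 2, 3, 6, 8, 7, 10, 11, 9, 5, 13, 12, 4]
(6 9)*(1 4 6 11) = (1 4 6 9 11) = [0, 4, 2, 3, 6, 5, 9, 7, 8, 11, 10, 1]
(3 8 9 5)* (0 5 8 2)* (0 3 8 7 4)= (0 5 8 9 7 4)(2 3)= [5, 1, 3, 2, 0, 8, 6, 4, 9, 7]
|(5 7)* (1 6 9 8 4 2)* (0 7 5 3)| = |(0 7 3)(1 6 9 8 4 2)| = 6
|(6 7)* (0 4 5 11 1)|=|(0 4 5 11 1)(6 7)|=10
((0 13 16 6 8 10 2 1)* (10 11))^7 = (0 2 11 6 13 1 10 8 16)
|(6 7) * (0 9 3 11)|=|(0 9 3 11)(6 7)|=4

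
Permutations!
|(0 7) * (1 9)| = 2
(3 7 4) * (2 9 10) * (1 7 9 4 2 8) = (1 7 2 4 3 9 10 8) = [0, 7, 4, 9, 3, 5, 6, 2, 1, 10, 8]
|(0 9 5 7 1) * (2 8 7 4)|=|(0 9 5 4 2 8 7 1)|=8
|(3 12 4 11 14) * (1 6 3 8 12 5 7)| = |(1 6 3 5 7)(4 11 14 8 12)| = 5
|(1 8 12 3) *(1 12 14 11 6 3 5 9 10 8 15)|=18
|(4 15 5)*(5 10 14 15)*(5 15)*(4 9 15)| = |(5 9 15 10 14)| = 5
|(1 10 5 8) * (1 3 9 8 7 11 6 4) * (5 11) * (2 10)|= |(1 2 10 11 6 4)(3 9 8)(5 7)|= 6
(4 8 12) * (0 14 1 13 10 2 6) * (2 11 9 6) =(0 14 1 13 10 11 9 6)(4 8 12) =[14, 13, 2, 3, 8, 5, 0, 7, 12, 6, 11, 9, 4, 10, 1]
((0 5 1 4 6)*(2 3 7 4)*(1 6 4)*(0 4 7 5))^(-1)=((1 2 3 5 6 4 7))^(-1)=(1 7 4 6 5 3 2)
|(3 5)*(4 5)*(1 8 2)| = 3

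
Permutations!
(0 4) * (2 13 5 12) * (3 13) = (0 4)(2 3 13 5 12) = [4, 1, 3, 13, 0, 12, 6, 7, 8, 9, 10, 11, 2, 5]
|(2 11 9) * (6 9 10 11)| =|(2 6 9)(10 11)| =6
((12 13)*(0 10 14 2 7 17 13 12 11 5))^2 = ((0 10 14 2 7 17 13 11 5))^2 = (0 14 7 13 5 10 2 17 11)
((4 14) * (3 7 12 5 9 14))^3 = (3 5 4 12 14 7 9)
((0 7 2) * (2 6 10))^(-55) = ((0 7 6 10 2))^(-55) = (10)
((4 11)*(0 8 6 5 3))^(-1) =(0 3 5 6 8)(4 11)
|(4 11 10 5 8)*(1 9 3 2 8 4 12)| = |(1 9 3 2 8 12)(4 11 10 5)| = 12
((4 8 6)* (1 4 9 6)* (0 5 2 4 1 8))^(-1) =((0 5 2 4)(6 9))^(-1) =(0 4 2 5)(6 9)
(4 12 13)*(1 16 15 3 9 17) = (1 16 15 3 9 17)(4 12 13) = [0, 16, 2, 9, 12, 5, 6, 7, 8, 17, 10, 11, 13, 4, 14, 3, 15, 1]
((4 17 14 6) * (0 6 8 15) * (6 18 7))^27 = ((0 18 7 6 4 17 14 8 15))^27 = (18)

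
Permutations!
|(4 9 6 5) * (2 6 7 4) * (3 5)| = 12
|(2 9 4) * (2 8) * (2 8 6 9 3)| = 6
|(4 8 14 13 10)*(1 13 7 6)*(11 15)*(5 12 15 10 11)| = |(1 13 11 10 4 8 14 7 6)(5 12 15)| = 9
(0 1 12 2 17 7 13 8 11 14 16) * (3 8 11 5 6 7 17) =[1, 12, 3, 8, 4, 6, 7, 13, 5, 9, 10, 14, 2, 11, 16, 15, 0, 17] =(17)(0 1 12 2 3 8 5 6 7 13 11 14 16)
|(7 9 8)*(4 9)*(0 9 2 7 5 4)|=|(0 9 8 5 4 2 7)|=7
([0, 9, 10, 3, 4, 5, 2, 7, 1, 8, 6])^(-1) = [0, 8, 6, 3, 4, 5, 10, 7, 9, 1, 2]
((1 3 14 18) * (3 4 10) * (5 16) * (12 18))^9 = ((1 4 10 3 14 12 18)(5 16))^9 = (1 10 14 18 4 3 12)(5 16)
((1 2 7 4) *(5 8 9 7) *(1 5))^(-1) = (1 2)(4 7 9 8 5)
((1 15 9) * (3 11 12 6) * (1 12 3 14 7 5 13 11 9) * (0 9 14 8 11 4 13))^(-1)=(0 5 7 14 3 11 8 6 12 9)(1 15)(4 13)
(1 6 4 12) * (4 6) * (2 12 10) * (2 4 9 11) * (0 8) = (0 8)(1 9 11 2 12)(4 10) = [8, 9, 12, 3, 10, 5, 6, 7, 0, 11, 4, 2, 1]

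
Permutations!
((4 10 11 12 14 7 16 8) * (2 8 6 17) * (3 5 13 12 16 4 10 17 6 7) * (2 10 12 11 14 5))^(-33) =(2 16 3 11 14 13 10 5 17 12 4 8 7)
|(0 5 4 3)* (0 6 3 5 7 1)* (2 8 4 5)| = |(0 7 1)(2 8 4)(3 6)| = 6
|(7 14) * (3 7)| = 3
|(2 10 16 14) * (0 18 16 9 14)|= 12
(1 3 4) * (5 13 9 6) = (1 3 4)(5 13 9 6) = [0, 3, 2, 4, 1, 13, 5, 7, 8, 6, 10, 11, 12, 9]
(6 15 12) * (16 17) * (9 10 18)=(6 15 12)(9 10 18)(16 17)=[0, 1, 2, 3, 4, 5, 15, 7, 8, 10, 18, 11, 6, 13, 14, 12, 17, 16, 9]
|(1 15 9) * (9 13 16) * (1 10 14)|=|(1 15 13 16 9 10 14)|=7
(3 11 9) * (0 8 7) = (0 8 7)(3 11 9) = [8, 1, 2, 11, 4, 5, 6, 0, 7, 3, 10, 9]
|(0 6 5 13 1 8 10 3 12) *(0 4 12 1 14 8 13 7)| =|(0 6 5 7)(1 13 14 8 10 3)(4 12)| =12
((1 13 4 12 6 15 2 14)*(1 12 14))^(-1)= (1 2 15 6 12 14 4 13)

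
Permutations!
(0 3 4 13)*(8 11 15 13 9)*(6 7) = (0 3 4 9 8 11 15 13)(6 7) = [3, 1, 2, 4, 9, 5, 7, 6, 11, 8, 10, 15, 12, 0, 14, 13]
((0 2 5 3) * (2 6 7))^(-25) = (0 3 5 2 7 6)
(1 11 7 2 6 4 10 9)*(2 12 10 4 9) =(1 11 7 12 10 2 6 9) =[0, 11, 6, 3, 4, 5, 9, 12, 8, 1, 2, 7, 10]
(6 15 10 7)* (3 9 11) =(3 9 11)(6 15 10 7) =[0, 1, 2, 9, 4, 5, 15, 6, 8, 11, 7, 3, 12, 13, 14, 10]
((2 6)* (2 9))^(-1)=(2 9 6)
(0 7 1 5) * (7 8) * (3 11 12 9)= (0 8 7 1 5)(3 11 12 9)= [8, 5, 2, 11, 4, 0, 6, 1, 7, 3, 10, 12, 9]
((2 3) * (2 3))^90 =((3))^90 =(3)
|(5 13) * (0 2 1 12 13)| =6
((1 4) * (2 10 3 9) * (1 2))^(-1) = (1 9 3 10 2 4)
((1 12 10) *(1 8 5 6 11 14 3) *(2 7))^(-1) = ((1 12 10 8 5 6 11 14 3)(2 7))^(-1) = (1 3 14 11 6 5 8 10 12)(2 7)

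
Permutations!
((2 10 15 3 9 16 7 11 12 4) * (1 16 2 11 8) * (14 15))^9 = (1 16 7 8)(2 15)(3 10)(9 14)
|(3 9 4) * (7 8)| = 6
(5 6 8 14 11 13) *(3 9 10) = [0, 1, 2, 9, 4, 6, 8, 7, 14, 10, 3, 13, 12, 5, 11] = (3 9 10)(5 6 8 14 11 13)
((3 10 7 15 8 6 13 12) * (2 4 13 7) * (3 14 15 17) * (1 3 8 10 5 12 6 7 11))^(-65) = ((1 3 5 12 14 15 10 2 4 13 6 11)(7 17 8))^(-65) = (1 2 5 13 14 11 10 3 4 12 6 15)(7 17 8)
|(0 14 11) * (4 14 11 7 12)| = |(0 11)(4 14 7 12)| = 4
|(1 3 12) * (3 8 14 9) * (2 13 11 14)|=|(1 8 2 13 11 14 9 3 12)|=9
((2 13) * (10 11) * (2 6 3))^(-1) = (2 3 6 13)(10 11)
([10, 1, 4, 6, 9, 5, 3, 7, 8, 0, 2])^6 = [10, 1, 4, 3, 9, 5, 6, 7, 8, 0, 2]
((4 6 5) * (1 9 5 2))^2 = (1 5 6)(2 9 4)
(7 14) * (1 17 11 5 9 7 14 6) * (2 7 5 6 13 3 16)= (1 17 11 6)(2 7 13 3 16)(5 9)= [0, 17, 7, 16, 4, 9, 1, 13, 8, 5, 10, 6, 12, 3, 14, 15, 2, 11]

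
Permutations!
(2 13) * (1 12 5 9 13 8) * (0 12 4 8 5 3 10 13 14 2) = (0 12 3 10 13)(1 4 8)(2 5 9 14) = [12, 4, 5, 10, 8, 9, 6, 7, 1, 14, 13, 11, 3, 0, 2]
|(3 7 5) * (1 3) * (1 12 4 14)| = |(1 3 7 5 12 4 14)| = 7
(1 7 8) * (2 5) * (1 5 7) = [0, 1, 7, 3, 4, 2, 6, 8, 5] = (2 7 8 5)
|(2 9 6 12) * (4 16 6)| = 6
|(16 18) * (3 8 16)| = |(3 8 16 18)| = 4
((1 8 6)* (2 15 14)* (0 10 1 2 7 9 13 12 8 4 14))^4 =(0 14 12 15 4 13 2 1 9 6 10 7 8)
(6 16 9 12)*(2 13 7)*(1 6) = (1 6 16 9 12)(2 13 7) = [0, 6, 13, 3, 4, 5, 16, 2, 8, 12, 10, 11, 1, 7, 14, 15, 9]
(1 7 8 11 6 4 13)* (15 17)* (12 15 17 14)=(17)(1 7 8 11 6 4 13)(12 15 14)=[0, 7, 2, 3, 13, 5, 4, 8, 11, 9, 10, 6, 15, 1, 12, 14, 16, 17]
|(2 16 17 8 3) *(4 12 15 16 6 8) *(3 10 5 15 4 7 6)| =8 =|(2 3)(4 12)(5 15 16 17 7 6 8 10)|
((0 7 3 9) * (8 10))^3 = (0 9 3 7)(8 10)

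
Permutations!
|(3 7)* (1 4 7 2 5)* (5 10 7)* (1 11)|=4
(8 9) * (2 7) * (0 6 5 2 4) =(0 6 5 2 7 4)(8 9) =[6, 1, 7, 3, 0, 2, 5, 4, 9, 8]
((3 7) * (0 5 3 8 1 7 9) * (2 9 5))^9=(9)(3 5)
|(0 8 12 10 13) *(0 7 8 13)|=6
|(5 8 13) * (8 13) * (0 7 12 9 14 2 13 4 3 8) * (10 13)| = |(0 7 12 9 14 2 10 13 5 4 3 8)| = 12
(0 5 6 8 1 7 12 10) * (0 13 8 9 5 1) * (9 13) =(0 1 7 12 10 9 5 6 13 8) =[1, 7, 2, 3, 4, 6, 13, 12, 0, 5, 9, 11, 10, 8]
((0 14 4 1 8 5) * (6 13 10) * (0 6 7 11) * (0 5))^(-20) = ((0 14 4 1 8)(5 6 13 10 7 11))^(-20) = (14)(5 7 13)(6 11 10)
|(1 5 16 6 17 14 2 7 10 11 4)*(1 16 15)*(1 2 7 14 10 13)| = 42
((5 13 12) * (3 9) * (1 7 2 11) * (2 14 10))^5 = ((1 7 14 10 2 11)(3 9)(5 13 12))^5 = (1 11 2 10 14 7)(3 9)(5 12 13)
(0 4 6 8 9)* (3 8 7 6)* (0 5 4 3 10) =(0 3 8 9 5 4 10)(6 7) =[3, 1, 2, 8, 10, 4, 7, 6, 9, 5, 0]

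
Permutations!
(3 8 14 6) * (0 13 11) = (0 13 11)(3 8 14 6) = [13, 1, 2, 8, 4, 5, 3, 7, 14, 9, 10, 0, 12, 11, 6]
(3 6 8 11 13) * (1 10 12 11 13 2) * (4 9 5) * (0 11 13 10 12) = [11, 12, 1, 6, 9, 4, 8, 7, 10, 5, 0, 2, 13, 3] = (0 11 2 1 12 13 3 6 8 10)(4 9 5)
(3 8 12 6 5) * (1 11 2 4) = (1 11 2 4)(3 8 12 6 5) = [0, 11, 4, 8, 1, 3, 5, 7, 12, 9, 10, 2, 6]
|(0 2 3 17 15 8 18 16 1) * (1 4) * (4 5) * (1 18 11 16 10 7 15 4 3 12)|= |(0 2 12 1)(3 17 4 18 10 7 15 8 11 16 5)|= 44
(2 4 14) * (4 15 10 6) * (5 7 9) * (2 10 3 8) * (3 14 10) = (2 15 14 3 8)(4 10 6)(5 7 9) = [0, 1, 15, 8, 10, 7, 4, 9, 2, 5, 6, 11, 12, 13, 3, 14]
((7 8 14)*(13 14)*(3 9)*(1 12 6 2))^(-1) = (1 2 6 12)(3 9)(7 14 13 8)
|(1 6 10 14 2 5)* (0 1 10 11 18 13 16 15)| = |(0 1 6 11 18 13 16 15)(2 5 10 14)| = 8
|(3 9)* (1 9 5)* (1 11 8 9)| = |(3 5 11 8 9)| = 5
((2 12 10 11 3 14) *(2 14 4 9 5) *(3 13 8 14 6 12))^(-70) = ((2 3 4 9 5)(6 12 10 11 13 8 14))^(-70) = (14)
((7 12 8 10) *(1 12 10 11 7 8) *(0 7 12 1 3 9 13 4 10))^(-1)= (0 7)(3 12 11 8 10 4 13 9)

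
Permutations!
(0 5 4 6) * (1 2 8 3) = (0 5 4 6)(1 2 8 3) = [5, 2, 8, 1, 6, 4, 0, 7, 3]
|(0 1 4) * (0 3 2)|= |(0 1 4 3 2)|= 5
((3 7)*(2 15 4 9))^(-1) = (2 9 4 15)(3 7)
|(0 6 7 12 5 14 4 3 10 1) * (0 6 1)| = |(0 1 6 7 12 5 14 4 3 10)| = 10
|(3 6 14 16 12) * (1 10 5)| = 15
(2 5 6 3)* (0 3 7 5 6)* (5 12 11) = (0 3 2 6 7 12 11 5) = [3, 1, 6, 2, 4, 0, 7, 12, 8, 9, 10, 5, 11]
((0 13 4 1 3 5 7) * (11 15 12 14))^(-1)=(0 7 5 3 1 4 13)(11 14 12 15)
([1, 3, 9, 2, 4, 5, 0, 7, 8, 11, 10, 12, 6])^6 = [12, 6, 1, 0, 4, 5, 11, 7, 8, 3, 10, 2, 9]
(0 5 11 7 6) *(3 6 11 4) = (0 5 4 3 6)(7 11) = [5, 1, 2, 6, 3, 4, 0, 11, 8, 9, 10, 7]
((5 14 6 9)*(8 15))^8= (15)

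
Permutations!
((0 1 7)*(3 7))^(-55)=(0 1 3 7)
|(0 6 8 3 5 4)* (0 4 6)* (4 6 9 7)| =7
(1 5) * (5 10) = (1 10 5) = [0, 10, 2, 3, 4, 1, 6, 7, 8, 9, 5]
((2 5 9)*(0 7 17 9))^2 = (0 17 2)(5 7 9)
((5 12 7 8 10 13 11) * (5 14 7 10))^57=((5 12 10 13 11 14 7 8))^57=(5 12 10 13 11 14 7 8)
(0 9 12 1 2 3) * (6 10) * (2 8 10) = (0 9 12 1 8 10 6 2 3) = [9, 8, 3, 0, 4, 5, 2, 7, 10, 12, 6, 11, 1]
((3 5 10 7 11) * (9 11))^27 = (3 7)(5 9)(10 11)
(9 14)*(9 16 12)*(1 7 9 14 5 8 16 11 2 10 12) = (1 7 9 5 8 16)(2 10 12 14 11) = [0, 7, 10, 3, 4, 8, 6, 9, 16, 5, 12, 2, 14, 13, 11, 15, 1]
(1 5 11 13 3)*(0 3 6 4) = (0 3 1 5 11 13 6 4) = [3, 5, 2, 1, 0, 11, 4, 7, 8, 9, 10, 13, 12, 6]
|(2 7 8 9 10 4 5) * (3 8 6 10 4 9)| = 14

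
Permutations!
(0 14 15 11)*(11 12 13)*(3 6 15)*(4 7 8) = [14, 1, 2, 6, 7, 5, 15, 8, 4, 9, 10, 0, 13, 11, 3, 12] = (0 14 3 6 15 12 13 11)(4 7 8)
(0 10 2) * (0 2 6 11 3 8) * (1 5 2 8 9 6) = (0 10 1 5 2 8)(3 9 6 11) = [10, 5, 8, 9, 4, 2, 11, 7, 0, 6, 1, 3]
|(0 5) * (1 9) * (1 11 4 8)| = |(0 5)(1 9 11 4 8)| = 10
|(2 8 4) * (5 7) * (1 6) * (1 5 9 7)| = |(1 6 5)(2 8 4)(7 9)| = 6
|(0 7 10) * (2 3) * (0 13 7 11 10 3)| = 7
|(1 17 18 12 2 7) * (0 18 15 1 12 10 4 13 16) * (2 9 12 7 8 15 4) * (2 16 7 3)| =|(0 18 10 16)(1 17 4 13 7 3 2 8 15)(9 12)| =36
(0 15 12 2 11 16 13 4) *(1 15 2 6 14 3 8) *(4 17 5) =(0 2 11 16 13 17 5 4)(1 15 12 6 14 3 8) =[2, 15, 11, 8, 0, 4, 14, 7, 1, 9, 10, 16, 6, 17, 3, 12, 13, 5]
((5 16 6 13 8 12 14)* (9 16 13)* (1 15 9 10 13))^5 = (1 10 5 6 14 16 12 9 8 15 13)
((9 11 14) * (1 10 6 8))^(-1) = (1 8 6 10)(9 14 11)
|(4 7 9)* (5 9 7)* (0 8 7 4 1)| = |(0 8 7 4 5 9 1)| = 7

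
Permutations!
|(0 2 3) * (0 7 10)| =|(0 2 3 7 10)| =5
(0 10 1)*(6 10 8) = (0 8 6 10 1) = [8, 0, 2, 3, 4, 5, 10, 7, 6, 9, 1]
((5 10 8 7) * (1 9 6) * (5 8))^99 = (5 10)(7 8)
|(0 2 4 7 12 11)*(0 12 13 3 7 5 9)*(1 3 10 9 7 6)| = 24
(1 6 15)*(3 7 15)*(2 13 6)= (1 2 13 6 3 7 15)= [0, 2, 13, 7, 4, 5, 3, 15, 8, 9, 10, 11, 12, 6, 14, 1]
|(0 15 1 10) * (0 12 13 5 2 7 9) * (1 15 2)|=20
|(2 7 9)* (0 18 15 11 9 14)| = |(0 18 15 11 9 2 7 14)| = 8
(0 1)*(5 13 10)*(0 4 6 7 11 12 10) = (0 1 4 6 7 11 12 10 5 13) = [1, 4, 2, 3, 6, 13, 7, 11, 8, 9, 5, 12, 10, 0]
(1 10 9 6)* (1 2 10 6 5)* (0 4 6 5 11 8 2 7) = [4, 5, 10, 3, 6, 1, 7, 0, 2, 11, 9, 8] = (0 4 6 7)(1 5)(2 10 9 11 8)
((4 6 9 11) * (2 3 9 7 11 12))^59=(2 12 9 3)(4 11 7 6)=((2 3 9 12)(4 6 7 11))^59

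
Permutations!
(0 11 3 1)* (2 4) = (0 11 3 1)(2 4) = [11, 0, 4, 1, 2, 5, 6, 7, 8, 9, 10, 3]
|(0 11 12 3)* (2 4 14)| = |(0 11 12 3)(2 4 14)| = 12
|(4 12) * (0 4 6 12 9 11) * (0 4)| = |(4 9 11)(6 12)| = 6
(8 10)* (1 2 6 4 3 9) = (1 2 6 4 3 9)(8 10) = [0, 2, 6, 9, 3, 5, 4, 7, 10, 1, 8]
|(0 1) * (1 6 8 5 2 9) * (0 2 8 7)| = 6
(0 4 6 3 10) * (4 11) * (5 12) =[11, 1, 2, 10, 6, 12, 3, 7, 8, 9, 0, 4, 5] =(0 11 4 6 3 10)(5 12)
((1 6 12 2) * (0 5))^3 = ((0 5)(1 6 12 2))^3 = (0 5)(1 2 12 6)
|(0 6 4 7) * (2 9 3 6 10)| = |(0 10 2 9 3 6 4 7)| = 8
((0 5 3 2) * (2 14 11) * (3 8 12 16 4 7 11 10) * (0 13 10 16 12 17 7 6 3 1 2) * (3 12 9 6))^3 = (0 17)(1 10 13 2)(3 4 16 14)(5 7)(8 11)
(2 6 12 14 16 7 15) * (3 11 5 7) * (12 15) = (2 6 15)(3 11 5 7 12 14 16) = [0, 1, 6, 11, 4, 7, 15, 12, 8, 9, 10, 5, 14, 13, 16, 2, 3]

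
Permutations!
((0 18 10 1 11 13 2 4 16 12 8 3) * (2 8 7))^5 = ((0 18 10 1 11 13 8 3)(2 4 16 12 7))^5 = (0 13 10 3 11 18 8 1)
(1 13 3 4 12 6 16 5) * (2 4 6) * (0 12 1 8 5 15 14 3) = (0 12 2 4 1 13)(3 6 16 15 14)(5 8) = [12, 13, 4, 6, 1, 8, 16, 7, 5, 9, 10, 11, 2, 0, 3, 14, 15]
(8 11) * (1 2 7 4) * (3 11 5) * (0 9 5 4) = (0 9 5 3 11 8 4 1 2 7) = [9, 2, 7, 11, 1, 3, 6, 0, 4, 5, 10, 8]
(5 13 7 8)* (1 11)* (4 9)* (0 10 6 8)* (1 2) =(0 10 6 8 5 13 7)(1 11 2)(4 9) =[10, 11, 1, 3, 9, 13, 8, 0, 5, 4, 6, 2, 12, 7]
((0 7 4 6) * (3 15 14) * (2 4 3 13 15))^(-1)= (0 6 4 2 3 7)(13 14 15)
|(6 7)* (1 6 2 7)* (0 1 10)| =|(0 1 6 10)(2 7)| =4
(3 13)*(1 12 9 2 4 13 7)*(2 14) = (1 12 9 14 2 4 13 3 7) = [0, 12, 4, 7, 13, 5, 6, 1, 8, 14, 10, 11, 9, 3, 2]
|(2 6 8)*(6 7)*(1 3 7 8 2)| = 6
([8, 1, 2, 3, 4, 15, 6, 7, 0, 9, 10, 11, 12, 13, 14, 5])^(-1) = [8, 1, 2, 3, 4, 15, 6, 7, 0, 9, 10, 11, 12, 13, 14, 5]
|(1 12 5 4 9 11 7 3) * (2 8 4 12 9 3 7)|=14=|(1 9 11 2 8 4 3)(5 12)|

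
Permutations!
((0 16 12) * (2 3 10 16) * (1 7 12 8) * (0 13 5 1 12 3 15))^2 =((0 2 15)(1 7 3 10 16 8 12 13 5))^2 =(0 15 2)(1 3 16 12 5 7 10 8 13)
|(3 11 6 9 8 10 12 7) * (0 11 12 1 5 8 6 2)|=|(0 11 2)(1 5 8 10)(3 12 7)(6 9)|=12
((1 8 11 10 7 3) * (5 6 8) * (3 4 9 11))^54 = (1 3 8 6 5)(4 7 10 11 9)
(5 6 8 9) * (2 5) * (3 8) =(2 5 6 3 8 9) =[0, 1, 5, 8, 4, 6, 3, 7, 9, 2]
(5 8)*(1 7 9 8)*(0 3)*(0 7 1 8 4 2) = (0 3 7 9 4 2)(5 8) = [3, 1, 0, 7, 2, 8, 6, 9, 5, 4]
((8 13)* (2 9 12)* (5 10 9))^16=((2 5 10 9 12)(8 13))^16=(13)(2 5 10 9 12)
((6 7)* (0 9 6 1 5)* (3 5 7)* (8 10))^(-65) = ((0 9 6 3 5)(1 7)(8 10))^(-65) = (1 7)(8 10)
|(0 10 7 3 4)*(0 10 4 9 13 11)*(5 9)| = |(0 4 10 7 3 5 9 13 11)| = 9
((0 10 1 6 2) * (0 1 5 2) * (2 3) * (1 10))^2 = (0 6 1)(2 5)(3 10)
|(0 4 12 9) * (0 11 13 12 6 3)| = 4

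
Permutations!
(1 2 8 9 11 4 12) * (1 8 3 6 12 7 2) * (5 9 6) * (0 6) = (0 6 12 8)(2 3 5 9 11 4 7) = [6, 1, 3, 5, 7, 9, 12, 2, 0, 11, 10, 4, 8]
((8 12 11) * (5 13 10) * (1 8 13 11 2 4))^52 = (13)(1 12 4 8 2)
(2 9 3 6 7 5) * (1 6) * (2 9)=(1 6 7 5 9 3)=[0, 6, 2, 1, 4, 9, 7, 5, 8, 3]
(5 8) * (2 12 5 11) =(2 12 5 8 11) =[0, 1, 12, 3, 4, 8, 6, 7, 11, 9, 10, 2, 5]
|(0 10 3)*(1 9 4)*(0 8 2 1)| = |(0 10 3 8 2 1 9 4)| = 8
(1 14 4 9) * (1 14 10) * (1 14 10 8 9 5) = [0, 8, 2, 3, 5, 1, 6, 7, 9, 10, 14, 11, 12, 13, 4] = (1 8 9 10 14 4 5)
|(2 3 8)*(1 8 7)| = 5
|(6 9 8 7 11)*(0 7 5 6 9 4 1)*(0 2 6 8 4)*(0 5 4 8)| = |(0 7 11 9 8 4 1 2 6 5)| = 10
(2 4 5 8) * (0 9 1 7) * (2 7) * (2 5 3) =[9, 5, 4, 2, 3, 8, 6, 0, 7, 1] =(0 9 1 5 8 7)(2 4 3)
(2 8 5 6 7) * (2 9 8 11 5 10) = [0, 1, 11, 3, 4, 6, 7, 9, 10, 8, 2, 5] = (2 11 5 6 7 9 8 10)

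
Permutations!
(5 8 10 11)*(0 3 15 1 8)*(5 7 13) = (0 3 15 1 8 10 11 7 13 5) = [3, 8, 2, 15, 4, 0, 6, 13, 10, 9, 11, 7, 12, 5, 14, 1]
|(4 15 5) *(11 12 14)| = 3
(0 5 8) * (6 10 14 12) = [5, 1, 2, 3, 4, 8, 10, 7, 0, 9, 14, 11, 6, 13, 12] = (0 5 8)(6 10 14 12)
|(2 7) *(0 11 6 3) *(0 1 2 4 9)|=9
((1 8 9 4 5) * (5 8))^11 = (1 5)(4 9 8)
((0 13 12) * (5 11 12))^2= (0 5 12 13 11)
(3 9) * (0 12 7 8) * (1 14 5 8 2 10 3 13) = [12, 14, 10, 9, 4, 8, 6, 2, 0, 13, 3, 11, 7, 1, 5] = (0 12 7 2 10 3 9 13 1 14 5 8)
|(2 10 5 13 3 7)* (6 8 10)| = |(2 6 8 10 5 13 3 7)| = 8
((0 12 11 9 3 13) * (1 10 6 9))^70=(0 3 6 1 12 13 9 10 11)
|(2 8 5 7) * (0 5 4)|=|(0 5 7 2 8 4)|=6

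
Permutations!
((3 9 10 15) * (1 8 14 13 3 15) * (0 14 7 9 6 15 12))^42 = (15)(1 7 10 8 9)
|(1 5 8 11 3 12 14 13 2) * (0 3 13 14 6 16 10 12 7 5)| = 36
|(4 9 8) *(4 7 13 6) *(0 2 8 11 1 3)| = 11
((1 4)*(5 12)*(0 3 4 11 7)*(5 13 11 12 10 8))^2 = ((0 3 4 1 12 13 11 7)(5 10 8))^2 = (0 4 12 11)(1 13 7 3)(5 8 10)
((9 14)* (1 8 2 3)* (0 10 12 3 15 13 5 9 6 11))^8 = (0 13 12 9 1 6 2)(3 14 8 11 15 10 5)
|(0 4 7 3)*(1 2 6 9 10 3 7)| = 8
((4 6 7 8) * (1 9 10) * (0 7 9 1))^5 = ((0 7 8 4 6 9 10))^5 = (0 9 4 7 10 6 8)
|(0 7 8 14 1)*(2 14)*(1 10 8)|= 12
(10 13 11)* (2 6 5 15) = (2 6 5 15)(10 13 11) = [0, 1, 6, 3, 4, 15, 5, 7, 8, 9, 13, 10, 12, 11, 14, 2]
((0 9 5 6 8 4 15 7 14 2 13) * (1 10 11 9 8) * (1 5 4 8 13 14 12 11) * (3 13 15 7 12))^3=(0 11 7)(1 10)(2 14)(3 15 9)(4 13 12)(5 6)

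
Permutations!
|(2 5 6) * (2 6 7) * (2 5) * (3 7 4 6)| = |(3 7 5 4 6)| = 5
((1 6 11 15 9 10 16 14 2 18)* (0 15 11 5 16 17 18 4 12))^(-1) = (0 12 4 2 14 16 5 6 1 18 17 10 9 15)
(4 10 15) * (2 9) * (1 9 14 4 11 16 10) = [0, 9, 14, 3, 1, 5, 6, 7, 8, 2, 15, 16, 12, 13, 4, 11, 10] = (1 9 2 14 4)(10 15 11 16)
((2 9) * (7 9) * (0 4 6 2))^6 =((0 4 6 2 7 9))^6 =(9)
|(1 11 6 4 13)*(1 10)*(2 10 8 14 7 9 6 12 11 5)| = 28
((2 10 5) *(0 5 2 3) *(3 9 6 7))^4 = (10)(0 7 9)(3 6 5)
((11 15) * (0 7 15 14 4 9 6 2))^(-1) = (0 2 6 9 4 14 11 15 7)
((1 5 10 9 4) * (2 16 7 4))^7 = ((1 5 10 9 2 16 7 4))^7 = (1 4 7 16 2 9 10 5)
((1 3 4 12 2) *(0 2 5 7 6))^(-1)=((0 2 1 3 4 12 5 7 6))^(-1)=(0 6 7 5 12 4 3 1 2)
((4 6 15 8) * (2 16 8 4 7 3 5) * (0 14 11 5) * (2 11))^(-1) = (0 3 7 8 16 2 14)(4 15 6)(5 11)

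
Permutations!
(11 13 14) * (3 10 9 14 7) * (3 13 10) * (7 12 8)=(7 13 12 8)(9 14 11 10)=[0, 1, 2, 3, 4, 5, 6, 13, 7, 14, 9, 10, 8, 12, 11]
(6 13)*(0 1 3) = (0 1 3)(6 13) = [1, 3, 2, 0, 4, 5, 13, 7, 8, 9, 10, 11, 12, 6]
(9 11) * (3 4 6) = [0, 1, 2, 4, 6, 5, 3, 7, 8, 11, 10, 9] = (3 4 6)(9 11)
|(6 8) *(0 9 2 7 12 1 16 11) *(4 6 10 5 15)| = 24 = |(0 9 2 7 12 1 16 11)(4 6 8 10 5 15)|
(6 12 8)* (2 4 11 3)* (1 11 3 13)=[0, 11, 4, 2, 3, 5, 12, 7, 6, 9, 10, 13, 8, 1]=(1 11 13)(2 4 3)(6 12 8)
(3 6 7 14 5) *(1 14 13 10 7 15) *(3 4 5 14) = (1 3 6 15)(4 5)(7 13 10) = [0, 3, 2, 6, 5, 4, 15, 13, 8, 9, 7, 11, 12, 10, 14, 1]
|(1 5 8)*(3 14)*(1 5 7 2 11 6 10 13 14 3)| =8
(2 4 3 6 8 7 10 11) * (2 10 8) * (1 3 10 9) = (1 3 6 2 4 10 11 9)(7 8) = [0, 3, 4, 6, 10, 5, 2, 8, 7, 1, 11, 9]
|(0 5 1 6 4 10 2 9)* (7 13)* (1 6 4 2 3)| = 20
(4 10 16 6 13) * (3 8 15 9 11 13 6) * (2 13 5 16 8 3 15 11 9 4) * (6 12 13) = (2 6 12 13)(4 10 8 11 5 16 15) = [0, 1, 6, 3, 10, 16, 12, 7, 11, 9, 8, 5, 13, 2, 14, 4, 15]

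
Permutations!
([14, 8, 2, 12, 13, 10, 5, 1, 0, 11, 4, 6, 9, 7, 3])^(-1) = (0 8 1 7 13 4 10 5 6 11 9 12 3 14)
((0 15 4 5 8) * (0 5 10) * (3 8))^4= ((0 15 4 10)(3 8 5))^4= (15)(3 8 5)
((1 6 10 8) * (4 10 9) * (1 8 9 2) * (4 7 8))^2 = ((1 6 2)(4 10 9 7 8))^2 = (1 2 6)(4 9 8 10 7)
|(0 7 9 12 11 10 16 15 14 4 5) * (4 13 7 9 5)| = |(0 9 12 11 10 16 15 14 13 7 5)| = 11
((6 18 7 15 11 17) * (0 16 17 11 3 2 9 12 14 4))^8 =(0 2 6 14 15 16 9 18 4 3 17 12 7)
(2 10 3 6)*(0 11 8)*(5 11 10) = (0 10 3 6 2 5 11 8) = [10, 1, 5, 6, 4, 11, 2, 7, 0, 9, 3, 8]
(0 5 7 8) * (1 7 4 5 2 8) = (0 2 8)(1 7)(4 5) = [2, 7, 8, 3, 5, 4, 6, 1, 0]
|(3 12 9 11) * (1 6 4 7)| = |(1 6 4 7)(3 12 9 11)| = 4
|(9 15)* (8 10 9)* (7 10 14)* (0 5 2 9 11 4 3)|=12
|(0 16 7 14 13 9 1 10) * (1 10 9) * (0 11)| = |(0 16 7 14 13 1 9 10 11)| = 9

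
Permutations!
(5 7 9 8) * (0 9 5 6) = (0 9 8 6)(5 7) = [9, 1, 2, 3, 4, 7, 0, 5, 6, 8]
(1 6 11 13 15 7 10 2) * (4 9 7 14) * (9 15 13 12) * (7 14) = (1 6 11 12 9 14 4 15 7 10 2) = [0, 6, 1, 3, 15, 5, 11, 10, 8, 14, 2, 12, 9, 13, 4, 7]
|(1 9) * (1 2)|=3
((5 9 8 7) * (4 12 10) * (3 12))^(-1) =(3 4 10 12)(5 7 8 9)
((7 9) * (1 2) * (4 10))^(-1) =((1 2)(4 10)(7 9))^(-1) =(1 2)(4 10)(7 9)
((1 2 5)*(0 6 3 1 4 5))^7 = (0 3 2 6 1)(4 5)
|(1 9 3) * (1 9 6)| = 2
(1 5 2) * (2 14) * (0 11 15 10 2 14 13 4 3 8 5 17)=(0 11 15 10 2 1 17)(3 8 5 13 4)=[11, 17, 1, 8, 3, 13, 6, 7, 5, 9, 2, 15, 12, 4, 14, 10, 16, 0]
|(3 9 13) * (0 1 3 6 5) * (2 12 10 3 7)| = |(0 1 7 2 12 10 3 9 13 6 5)| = 11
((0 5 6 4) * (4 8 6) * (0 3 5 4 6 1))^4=(0 6 4 8 3 1 5)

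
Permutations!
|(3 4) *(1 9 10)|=|(1 9 10)(3 4)|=6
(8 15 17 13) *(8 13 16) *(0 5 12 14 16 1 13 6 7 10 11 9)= (0 5 12 14 16 8 15 17 1 13 6 7 10 11 9)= [5, 13, 2, 3, 4, 12, 7, 10, 15, 0, 11, 9, 14, 6, 16, 17, 8, 1]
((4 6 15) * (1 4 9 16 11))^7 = (16)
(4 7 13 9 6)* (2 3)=[0, 1, 3, 2, 7, 5, 4, 13, 8, 6, 10, 11, 12, 9]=(2 3)(4 7 13 9 6)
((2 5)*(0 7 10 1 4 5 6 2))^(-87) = (0 1)(2 6)(4 7)(5 10)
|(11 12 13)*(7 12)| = |(7 12 13 11)| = 4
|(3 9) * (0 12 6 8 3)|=|(0 12 6 8 3 9)|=6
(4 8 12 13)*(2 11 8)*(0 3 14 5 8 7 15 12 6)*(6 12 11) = (0 3 14 5 8 12 13 4 2 6)(7 15 11) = [3, 1, 6, 14, 2, 8, 0, 15, 12, 9, 10, 7, 13, 4, 5, 11]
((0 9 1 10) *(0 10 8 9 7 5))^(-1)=(10)(0 5 7)(1 9 8)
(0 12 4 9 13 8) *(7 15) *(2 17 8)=(0 12 4 9 13 2 17 8)(7 15)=[12, 1, 17, 3, 9, 5, 6, 15, 0, 13, 10, 11, 4, 2, 14, 7, 16, 8]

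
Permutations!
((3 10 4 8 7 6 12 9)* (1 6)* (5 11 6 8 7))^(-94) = ((1 8 5 11 6 12 9 3 10 4 7))^(-94) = (1 12 7 6 4 11 10 5 3 8 9)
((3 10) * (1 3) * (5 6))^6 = (10)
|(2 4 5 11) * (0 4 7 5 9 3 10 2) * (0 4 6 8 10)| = 11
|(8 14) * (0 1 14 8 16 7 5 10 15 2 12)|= 10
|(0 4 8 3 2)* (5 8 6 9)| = 8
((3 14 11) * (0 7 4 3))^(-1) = (0 11 14 3 4 7)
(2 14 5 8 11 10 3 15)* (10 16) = (2 14 5 8 11 16 10 3 15) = [0, 1, 14, 15, 4, 8, 6, 7, 11, 9, 3, 16, 12, 13, 5, 2, 10]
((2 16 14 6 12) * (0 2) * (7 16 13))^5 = (0 14 13 12 16 2 6 7)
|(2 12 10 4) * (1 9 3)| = |(1 9 3)(2 12 10 4)| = 12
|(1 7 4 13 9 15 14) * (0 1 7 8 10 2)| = |(0 1 8 10 2)(4 13 9 15 14 7)| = 30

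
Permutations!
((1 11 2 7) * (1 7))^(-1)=(1 2 11)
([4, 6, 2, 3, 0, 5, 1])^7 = [4, 6, 2, 3, 0, 5, 1]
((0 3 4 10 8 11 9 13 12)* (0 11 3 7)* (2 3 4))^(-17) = (0 7)(2 3)(4 10 8)(9 11 12 13)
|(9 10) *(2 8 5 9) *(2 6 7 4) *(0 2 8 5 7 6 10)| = |(10)(0 2 5 9)(4 8 7)| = 12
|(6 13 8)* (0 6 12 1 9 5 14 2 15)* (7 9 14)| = 9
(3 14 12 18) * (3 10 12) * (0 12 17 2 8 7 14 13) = (0 12 18 10 17 2 8 7 14 3 13) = [12, 1, 8, 13, 4, 5, 6, 14, 7, 9, 17, 11, 18, 0, 3, 15, 16, 2, 10]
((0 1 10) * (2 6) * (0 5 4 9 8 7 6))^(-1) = (0 2 6 7 8 9 4 5 10 1)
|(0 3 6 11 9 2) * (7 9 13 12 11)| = 6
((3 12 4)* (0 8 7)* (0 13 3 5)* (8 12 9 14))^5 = ((0 12 4 5)(3 9 14 8 7 13))^5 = (0 12 4 5)(3 13 7 8 14 9)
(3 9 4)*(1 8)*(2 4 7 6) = (1 8)(2 4 3 9 7 6) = [0, 8, 4, 9, 3, 5, 2, 6, 1, 7]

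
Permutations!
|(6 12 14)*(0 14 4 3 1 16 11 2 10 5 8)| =|(0 14 6 12 4 3 1 16 11 2 10 5 8)| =13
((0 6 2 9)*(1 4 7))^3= (0 9 2 6)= ((0 6 2 9)(1 4 7))^3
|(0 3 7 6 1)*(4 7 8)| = 7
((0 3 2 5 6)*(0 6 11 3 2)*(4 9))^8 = (0 11 2 3 5)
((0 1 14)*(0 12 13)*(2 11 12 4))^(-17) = ((0 1 14 4 2 11 12 13))^(-17) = (0 13 12 11 2 4 14 1)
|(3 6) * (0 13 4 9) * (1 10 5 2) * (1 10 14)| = |(0 13 4 9)(1 14)(2 10 5)(3 6)| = 12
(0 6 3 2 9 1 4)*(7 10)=[6, 4, 9, 2, 0, 5, 3, 10, 8, 1, 7]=(0 6 3 2 9 1 4)(7 10)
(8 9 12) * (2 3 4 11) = (2 3 4 11)(8 9 12) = [0, 1, 3, 4, 11, 5, 6, 7, 9, 12, 10, 2, 8]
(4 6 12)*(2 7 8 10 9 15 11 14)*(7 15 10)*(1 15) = [0, 15, 1, 3, 6, 5, 12, 8, 7, 10, 9, 14, 4, 13, 2, 11] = (1 15 11 14 2)(4 6 12)(7 8)(9 10)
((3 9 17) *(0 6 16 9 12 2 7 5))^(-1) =((0 6 16 9 17 3 12 2 7 5))^(-1) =(0 5 7 2 12 3 17 9 16 6)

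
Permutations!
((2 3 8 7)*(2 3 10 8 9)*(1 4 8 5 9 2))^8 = (1 9 5 10 2 3 7 8 4)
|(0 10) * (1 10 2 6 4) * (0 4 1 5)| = 7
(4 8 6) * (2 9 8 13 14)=[0, 1, 9, 3, 13, 5, 4, 7, 6, 8, 10, 11, 12, 14, 2]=(2 9 8 6 4 13 14)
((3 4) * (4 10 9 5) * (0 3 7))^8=(0 3 10 9 5 4 7)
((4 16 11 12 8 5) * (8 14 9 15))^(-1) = (4 5 8 15 9 14 12 11 16)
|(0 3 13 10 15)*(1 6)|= 10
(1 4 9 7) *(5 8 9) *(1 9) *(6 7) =(1 4 5 8)(6 7 9) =[0, 4, 2, 3, 5, 8, 7, 9, 1, 6]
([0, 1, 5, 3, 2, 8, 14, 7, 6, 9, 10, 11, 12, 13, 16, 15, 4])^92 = (2 5 8 6 14 16 4)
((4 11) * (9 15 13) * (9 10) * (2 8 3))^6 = ((2 8 3)(4 11)(9 15 13 10))^6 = (9 13)(10 15)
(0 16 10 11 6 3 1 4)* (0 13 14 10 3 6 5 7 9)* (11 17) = (0 16 3 1 4 13 14 10 17 11 5 7 9) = [16, 4, 2, 1, 13, 7, 6, 9, 8, 0, 17, 5, 12, 14, 10, 15, 3, 11]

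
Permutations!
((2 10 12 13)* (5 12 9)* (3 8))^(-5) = ((2 10 9 5 12 13)(3 8))^(-5) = (2 10 9 5 12 13)(3 8)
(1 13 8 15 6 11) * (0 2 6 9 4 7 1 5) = (0 2 6 11 5)(1 13 8 15 9 4 7) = [2, 13, 6, 3, 7, 0, 11, 1, 15, 4, 10, 5, 12, 8, 14, 9]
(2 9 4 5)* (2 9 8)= [0, 1, 8, 3, 5, 9, 6, 7, 2, 4]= (2 8)(4 5 9)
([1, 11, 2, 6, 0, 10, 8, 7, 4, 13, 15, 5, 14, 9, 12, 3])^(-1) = (0 4 8 6 3 15 10 5 11 1)(9 13)(12 14)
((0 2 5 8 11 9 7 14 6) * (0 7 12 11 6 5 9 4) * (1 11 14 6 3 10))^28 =(0 14 10)(1 2 5)(3 4 12)(8 11 9)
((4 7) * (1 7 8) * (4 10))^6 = (1 7 10 4 8) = ((1 7 10 4 8))^6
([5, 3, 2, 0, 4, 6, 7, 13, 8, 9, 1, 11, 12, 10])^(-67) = (0 10 6 3 13 5 1 7)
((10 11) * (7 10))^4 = ((7 10 11))^4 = (7 10 11)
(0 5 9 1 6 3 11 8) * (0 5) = [0, 6, 2, 11, 4, 9, 3, 7, 5, 1, 10, 8] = (1 6 3 11 8 5 9)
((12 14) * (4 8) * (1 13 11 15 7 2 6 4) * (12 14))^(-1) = ((1 13 11 15 7 2 6 4 8))^(-1) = (1 8 4 6 2 7 15 11 13)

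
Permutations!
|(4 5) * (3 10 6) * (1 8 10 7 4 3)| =4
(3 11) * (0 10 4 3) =(0 10 4 3 11) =[10, 1, 2, 11, 3, 5, 6, 7, 8, 9, 4, 0]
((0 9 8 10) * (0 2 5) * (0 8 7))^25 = ((0 9 7)(2 5 8 10))^25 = (0 9 7)(2 5 8 10)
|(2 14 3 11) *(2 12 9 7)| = |(2 14 3 11 12 9 7)| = 7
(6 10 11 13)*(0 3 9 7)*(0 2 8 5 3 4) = (0 4)(2 8 5 3 9 7)(6 10 11 13) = [4, 1, 8, 9, 0, 3, 10, 2, 5, 7, 11, 13, 12, 6]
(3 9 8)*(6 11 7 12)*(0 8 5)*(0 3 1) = (0 8 1)(3 9 5)(6 11 7 12) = [8, 0, 2, 9, 4, 3, 11, 12, 1, 5, 10, 7, 6]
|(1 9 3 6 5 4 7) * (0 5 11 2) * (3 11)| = |(0 5 4 7 1 9 11 2)(3 6)| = 8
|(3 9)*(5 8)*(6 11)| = |(3 9)(5 8)(6 11)| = 2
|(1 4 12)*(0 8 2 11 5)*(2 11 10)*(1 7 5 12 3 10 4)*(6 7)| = 28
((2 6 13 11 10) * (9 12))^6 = (2 6 13 11 10)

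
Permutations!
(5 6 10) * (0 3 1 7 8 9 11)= (0 3 1 7 8 9 11)(5 6 10)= [3, 7, 2, 1, 4, 6, 10, 8, 9, 11, 5, 0]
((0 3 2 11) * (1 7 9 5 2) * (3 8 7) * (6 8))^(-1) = ((0 6 8 7 9 5 2 11)(1 3))^(-1) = (0 11 2 5 9 7 8 6)(1 3)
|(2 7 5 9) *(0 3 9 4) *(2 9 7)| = 5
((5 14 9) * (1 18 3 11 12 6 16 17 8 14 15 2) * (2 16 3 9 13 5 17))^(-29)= ((1 18 9 17 8 14 13 5 15 16 2)(3 11 12 6))^(-29)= (1 8 15 18 14 16 9 13 2 17 5)(3 6 12 11)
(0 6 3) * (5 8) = (0 6 3)(5 8) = [6, 1, 2, 0, 4, 8, 3, 7, 5]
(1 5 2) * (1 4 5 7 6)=(1 7 6)(2 4 5)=[0, 7, 4, 3, 5, 2, 1, 6]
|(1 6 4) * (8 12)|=6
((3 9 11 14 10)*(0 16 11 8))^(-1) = ((0 16 11 14 10 3 9 8))^(-1) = (0 8 9 3 10 14 11 16)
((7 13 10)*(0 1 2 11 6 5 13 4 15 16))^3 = (0 11 13 4)(1 6 10 15)(2 5 7 16)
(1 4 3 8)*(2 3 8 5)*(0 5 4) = [5, 0, 3, 4, 8, 2, 6, 7, 1] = (0 5 2 3 4 8 1)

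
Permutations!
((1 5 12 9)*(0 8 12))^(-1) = ((0 8 12 9 1 5))^(-1) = (0 5 1 9 12 8)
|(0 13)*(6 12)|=2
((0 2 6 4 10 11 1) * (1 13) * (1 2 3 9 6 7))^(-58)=(0 2 10 9 1 13 4 3 7 11 6)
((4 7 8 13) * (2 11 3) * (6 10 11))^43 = ((2 6 10 11 3)(4 7 8 13))^43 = (2 11 6 3 10)(4 13 8 7)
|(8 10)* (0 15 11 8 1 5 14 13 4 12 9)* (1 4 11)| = |(0 15 1 5 14 13 11 8 10 4 12 9)| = 12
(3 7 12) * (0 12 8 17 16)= (0 12 3 7 8 17 16)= [12, 1, 2, 7, 4, 5, 6, 8, 17, 9, 10, 11, 3, 13, 14, 15, 0, 16]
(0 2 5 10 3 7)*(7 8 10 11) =(0 2 5 11 7)(3 8 10) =[2, 1, 5, 8, 4, 11, 6, 0, 10, 9, 3, 7]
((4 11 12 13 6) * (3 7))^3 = (3 7)(4 13 11 6 12)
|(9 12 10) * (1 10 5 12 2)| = |(1 10 9 2)(5 12)| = 4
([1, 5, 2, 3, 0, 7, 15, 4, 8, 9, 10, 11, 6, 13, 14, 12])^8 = [7, 4, 2, 3, 5, 0, 12, 1, 8, 9, 10, 11, 15, 13, 14, 6]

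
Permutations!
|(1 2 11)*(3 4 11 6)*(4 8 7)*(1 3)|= 15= |(1 2 6)(3 8 7 4 11)|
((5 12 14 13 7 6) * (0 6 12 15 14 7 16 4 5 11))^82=((0 6 11)(4 5 15 14 13 16)(7 12))^82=(0 6 11)(4 13 15)(5 16 14)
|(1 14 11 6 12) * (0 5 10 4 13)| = |(0 5 10 4 13)(1 14 11 6 12)| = 5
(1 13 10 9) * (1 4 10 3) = (1 13 3)(4 10 9) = [0, 13, 2, 1, 10, 5, 6, 7, 8, 4, 9, 11, 12, 3]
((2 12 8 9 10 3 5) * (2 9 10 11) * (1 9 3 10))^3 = (1 2)(3 5)(8 11)(9 12)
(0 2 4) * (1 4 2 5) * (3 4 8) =(0 5 1 8 3 4) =[5, 8, 2, 4, 0, 1, 6, 7, 3]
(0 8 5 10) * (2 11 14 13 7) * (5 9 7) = [8, 1, 11, 3, 4, 10, 6, 2, 9, 7, 0, 14, 12, 5, 13] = (0 8 9 7 2 11 14 13 5 10)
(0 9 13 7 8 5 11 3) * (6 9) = (0 6 9 13 7 8 5 11 3) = [6, 1, 2, 0, 4, 11, 9, 8, 5, 13, 10, 3, 12, 7]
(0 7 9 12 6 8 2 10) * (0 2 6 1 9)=(0 7)(1 9 12)(2 10)(6 8)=[7, 9, 10, 3, 4, 5, 8, 0, 6, 12, 2, 11, 1]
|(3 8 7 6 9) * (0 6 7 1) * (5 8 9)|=10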